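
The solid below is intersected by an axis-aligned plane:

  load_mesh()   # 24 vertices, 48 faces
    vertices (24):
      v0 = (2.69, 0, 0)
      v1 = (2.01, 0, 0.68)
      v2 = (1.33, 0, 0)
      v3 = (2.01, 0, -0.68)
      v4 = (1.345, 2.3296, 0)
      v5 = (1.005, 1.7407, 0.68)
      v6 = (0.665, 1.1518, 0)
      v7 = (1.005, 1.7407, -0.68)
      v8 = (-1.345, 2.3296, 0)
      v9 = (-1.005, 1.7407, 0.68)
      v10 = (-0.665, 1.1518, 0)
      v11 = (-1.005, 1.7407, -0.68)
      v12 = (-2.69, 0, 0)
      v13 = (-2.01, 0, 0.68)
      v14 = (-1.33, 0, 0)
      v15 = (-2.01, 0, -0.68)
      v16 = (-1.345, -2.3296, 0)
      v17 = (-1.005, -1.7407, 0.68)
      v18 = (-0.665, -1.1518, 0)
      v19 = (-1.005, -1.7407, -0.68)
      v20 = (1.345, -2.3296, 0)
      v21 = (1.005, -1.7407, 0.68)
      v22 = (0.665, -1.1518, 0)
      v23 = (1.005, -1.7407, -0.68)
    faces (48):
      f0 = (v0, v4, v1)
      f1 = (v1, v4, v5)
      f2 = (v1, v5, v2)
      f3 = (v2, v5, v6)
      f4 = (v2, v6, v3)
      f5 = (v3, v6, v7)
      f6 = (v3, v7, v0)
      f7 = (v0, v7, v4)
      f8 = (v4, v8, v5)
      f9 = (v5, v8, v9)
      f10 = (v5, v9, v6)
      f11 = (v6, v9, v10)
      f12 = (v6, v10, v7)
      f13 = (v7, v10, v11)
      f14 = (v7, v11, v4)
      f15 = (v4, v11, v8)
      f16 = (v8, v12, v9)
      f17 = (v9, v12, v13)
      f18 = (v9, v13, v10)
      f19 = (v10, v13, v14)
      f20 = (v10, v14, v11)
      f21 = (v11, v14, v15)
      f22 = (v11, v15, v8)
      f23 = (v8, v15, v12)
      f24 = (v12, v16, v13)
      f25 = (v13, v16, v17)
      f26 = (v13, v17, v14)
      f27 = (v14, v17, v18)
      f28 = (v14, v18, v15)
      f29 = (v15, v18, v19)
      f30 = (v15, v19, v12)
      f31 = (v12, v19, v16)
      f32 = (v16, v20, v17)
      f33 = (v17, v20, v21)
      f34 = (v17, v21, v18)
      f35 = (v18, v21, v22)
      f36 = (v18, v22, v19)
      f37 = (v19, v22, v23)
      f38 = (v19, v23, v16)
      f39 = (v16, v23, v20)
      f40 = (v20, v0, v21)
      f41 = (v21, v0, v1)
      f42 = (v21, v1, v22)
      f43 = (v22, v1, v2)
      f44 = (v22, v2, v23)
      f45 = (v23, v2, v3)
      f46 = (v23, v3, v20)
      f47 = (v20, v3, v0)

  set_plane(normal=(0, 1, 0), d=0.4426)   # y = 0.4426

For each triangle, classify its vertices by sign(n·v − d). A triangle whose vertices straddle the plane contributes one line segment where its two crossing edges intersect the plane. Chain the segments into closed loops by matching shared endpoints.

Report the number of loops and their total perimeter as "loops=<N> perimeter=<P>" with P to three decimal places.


loops=2 perimeter=7.693

Straddling triangles (16 of 48):
  (v0,v4,v1) [-+-] → (2.43446, 0.4426, 0)–(1.88366, 0.4426, 0.550807)  len=0.7790
  (v1,v4,v5) [-++] → (1.88366, 0.4426, 0.550807)–(1.75446, 0.4426, 0.68)  len=0.1827
  (v1,v5,v2) [-+-] → (1.75446, 0.4426, 0.68)–(1.24736, 0.4426, 0.172901)  len=0.7171
  (v2,v5,v6) [-++] → (1.24736, 0.4426, 0.172901)–(1.07446, 0.4426, 0)  len=0.2445
  (v2,v6,v3) [-+-] → (1.07446, 0.4426, 0)–(1.49316, 0.4426, -0.418698)  len=0.5921
  (v3,v6,v7) [-++] → (1.49316, 0.4426, -0.418698)–(1.75446, 0.4426, -0.68)  len=0.3695
  (v3,v7,v0) [-+-] → (1.75446, 0.4426, -0.68)–(2.26156, 0.4426, -0.172901)  len=0.7171
  (v0,v7,v4) [-++] → (2.26156, 0.4426, -0.172901)–(2.43446, 0.4426, 0)  len=0.2445
  (v8,v12,v9) [+-+] → (-2.43446, 0.4426, 0)–(-2.26156, 0.4426, 0.172901)  len=0.2445
  (v9,v12,v13) [+--] → (-2.26156, 0.4426, 0.172901)–(-1.75446, 0.4426, 0.68)  len=0.7171
  (v9,v13,v10) [+-+] → (-1.75446, 0.4426, 0.68)–(-1.49316, 0.4426, 0.418698)  len=0.3695
  (v10,v13,v14) [+--] → (-1.49316, 0.4426, 0.418698)–(-1.07446, 0.4426, 0)  len=0.5921
  (v10,v14,v11) [+-+] → (-1.07446, 0.4426, 0)–(-1.24736, 0.4426, -0.172901)  len=0.2445
  (v11,v14,v15) [+--] → (-1.24736, 0.4426, -0.172901)–(-1.75446, 0.4426, -0.68)  len=0.7171
  (v11,v15,v8) [+-+] → (-1.75446, 0.4426, -0.68)–(-1.88366, 0.4426, -0.550807)  len=0.1827
  (v8,v15,v12) [+--] → (-1.88366, 0.4426, -0.550807)–(-2.43446, 0.4426, 0)  len=0.7790

Chained into 2 loop(s):
  loop 1: 8 segments, perimeter = 3.8467
  loop 2: 8 segments, perimeter = 3.8467
Total perimeter = 7.693


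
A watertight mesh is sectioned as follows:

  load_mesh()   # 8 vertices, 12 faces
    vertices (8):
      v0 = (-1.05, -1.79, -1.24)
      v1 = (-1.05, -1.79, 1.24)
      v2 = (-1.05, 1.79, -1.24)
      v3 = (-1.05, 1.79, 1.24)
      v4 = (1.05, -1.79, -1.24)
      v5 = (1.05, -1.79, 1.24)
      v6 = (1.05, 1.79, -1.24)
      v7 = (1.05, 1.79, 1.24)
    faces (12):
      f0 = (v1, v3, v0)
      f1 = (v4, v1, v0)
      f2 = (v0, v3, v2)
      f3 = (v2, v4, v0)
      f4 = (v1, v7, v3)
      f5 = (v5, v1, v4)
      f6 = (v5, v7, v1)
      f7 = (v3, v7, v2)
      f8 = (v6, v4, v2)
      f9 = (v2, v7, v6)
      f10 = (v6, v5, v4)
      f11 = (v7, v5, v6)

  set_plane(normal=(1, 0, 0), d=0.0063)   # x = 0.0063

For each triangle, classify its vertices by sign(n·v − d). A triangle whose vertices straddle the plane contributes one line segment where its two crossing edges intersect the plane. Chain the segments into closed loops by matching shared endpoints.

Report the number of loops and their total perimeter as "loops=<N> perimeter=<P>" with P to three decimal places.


Straddling triangles (8 of 12):
  (v4,v1,v0) [+--] → (0.0063, -1.79, -0.00744)–(0.0063, -1.79, -1.24)  len=1.2326
  (v2,v4,v0) [-+-] → (0.0063, -0.01074, -1.24)–(0.0063, -1.79, -1.24)  len=1.7793
  (v1,v7,v3) [-+-] → (0.0063, 0.01074, 1.24)–(0.0063, 1.79, 1.24)  len=1.7793
  (v5,v1,v4) [+-+] → (0.0063, -1.79, 1.24)–(0.0063, -1.79, -0.00744)  len=1.2474
  (v5,v7,v1) [++-] → (0.0063, 0.01074, 1.24)–(0.0063, -1.79, 1.24)  len=1.8007
  (v3,v7,v2) [-+-] → (0.0063, 1.79, 1.24)–(0.0063, 1.79, 0.00744)  len=1.2326
  (v6,v4,v2) [++-] → (0.0063, -0.01074, -1.24)–(0.0063, 1.79, -1.24)  len=1.8007
  (v2,v7,v6) [-++] → (0.0063, 1.79, 0.00744)–(0.0063, 1.79, -1.24)  len=1.2474

Chained into 1 loop(s):
  loop 1: 8 segments, perimeter = 12.1200
Total perimeter = 12.120

loops=1 perimeter=12.120


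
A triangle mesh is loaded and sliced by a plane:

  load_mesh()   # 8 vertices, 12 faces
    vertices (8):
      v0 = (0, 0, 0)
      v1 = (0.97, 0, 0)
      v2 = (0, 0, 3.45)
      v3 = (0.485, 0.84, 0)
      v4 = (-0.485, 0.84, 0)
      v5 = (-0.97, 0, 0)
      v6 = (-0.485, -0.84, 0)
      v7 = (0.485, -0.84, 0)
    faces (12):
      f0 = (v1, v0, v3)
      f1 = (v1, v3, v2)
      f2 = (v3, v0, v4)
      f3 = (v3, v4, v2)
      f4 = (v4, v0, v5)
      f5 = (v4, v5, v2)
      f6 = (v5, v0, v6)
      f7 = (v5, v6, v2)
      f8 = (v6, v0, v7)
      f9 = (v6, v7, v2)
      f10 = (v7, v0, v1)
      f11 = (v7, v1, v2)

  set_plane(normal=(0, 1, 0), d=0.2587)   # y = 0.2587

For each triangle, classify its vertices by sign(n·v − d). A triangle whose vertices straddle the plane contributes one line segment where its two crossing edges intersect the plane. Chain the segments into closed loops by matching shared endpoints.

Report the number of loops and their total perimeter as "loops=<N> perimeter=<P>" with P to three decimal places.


loops=1 perimeter=6.900

Straddling triangles (6 of 12):
  (v1,v0,v3) [--+] → (0.149368, 0.2587, 0)–(0.820632, 0.2587, 0)  len=0.6713
  (v1,v3,v2) [-+-] → (0.820632, 0.2587, 0)–(0.149368, 0.2587, 2.38748)  len=2.4801
  (v3,v0,v4) [+-+] → (0.149368, 0.2587, 0)–(-0.149368, 0.2587, 0)  len=0.2987
  (v3,v4,v2) [++-] → (-0.149368, 0.2587, 2.38748)–(0.149368, 0.2587, 2.38748)  len=0.2987
  (v4,v0,v5) [+--] → (-0.149368, 0.2587, 0)–(-0.820632, 0.2587, 0)  len=0.6713
  (v4,v5,v2) [+--] → (-0.820632, 0.2587, 0)–(-0.149368, 0.2587, 2.38748)  len=2.4801

Chained into 1 loop(s):
  loop 1: 6 segments, perimeter = 6.9001
Total perimeter = 6.900


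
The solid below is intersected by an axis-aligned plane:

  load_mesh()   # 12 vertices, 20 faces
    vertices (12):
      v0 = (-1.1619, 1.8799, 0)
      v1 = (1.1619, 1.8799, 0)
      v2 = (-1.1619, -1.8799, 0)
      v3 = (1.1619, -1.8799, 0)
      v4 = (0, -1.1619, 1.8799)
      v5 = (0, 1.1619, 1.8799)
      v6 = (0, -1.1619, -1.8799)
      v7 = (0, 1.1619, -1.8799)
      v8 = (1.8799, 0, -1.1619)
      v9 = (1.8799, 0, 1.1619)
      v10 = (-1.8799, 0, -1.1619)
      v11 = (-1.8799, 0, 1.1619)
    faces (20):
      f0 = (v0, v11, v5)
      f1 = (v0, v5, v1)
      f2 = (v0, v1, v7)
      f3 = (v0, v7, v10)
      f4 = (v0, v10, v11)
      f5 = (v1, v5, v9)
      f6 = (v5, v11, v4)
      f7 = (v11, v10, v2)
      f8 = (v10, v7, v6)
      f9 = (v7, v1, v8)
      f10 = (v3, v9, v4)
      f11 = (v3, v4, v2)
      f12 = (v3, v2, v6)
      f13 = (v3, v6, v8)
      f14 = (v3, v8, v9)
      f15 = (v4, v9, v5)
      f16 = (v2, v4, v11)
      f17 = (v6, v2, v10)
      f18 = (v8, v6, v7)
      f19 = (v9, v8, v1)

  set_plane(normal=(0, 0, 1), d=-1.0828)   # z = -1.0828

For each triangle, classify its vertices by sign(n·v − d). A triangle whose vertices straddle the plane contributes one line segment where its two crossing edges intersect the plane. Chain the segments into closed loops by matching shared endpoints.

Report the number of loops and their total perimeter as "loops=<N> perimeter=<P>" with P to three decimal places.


loops=1 perimeter=10.090

Straddling triangles (10 of 20):
  (v0,v1,v7) [++-] → (0.492659, 1.46634, -1.0828)–(-0.492659, 1.46634, -1.0828)  len=0.9853
  (v0,v7,v10) [+--] → (-0.492659, 1.46634, -1.0828)–(-1.83102, 0.12798, -1.0828)  len=1.8927
  (v0,v10,v11) [+-+] → (-1.83102, 0.12798, -1.0828)–(-1.8799, 0, -1.0828)  len=0.1370
  (v11,v10,v2) [+-+] → (-1.8799, 0, -1.0828)–(-1.83102, -0.12798, -1.0828)  len=0.1370
  (v7,v1,v8) [-+-] → (0.492659, 1.46634, -1.0828)–(1.83102, 0.12798, -1.0828)  len=1.8927
  (v3,v2,v6) [++-] → (-0.492659, -1.46634, -1.0828)–(0.492659, -1.46634, -1.0828)  len=0.9853
  (v3,v6,v8) [+--] → (0.492659, -1.46634, -1.0828)–(1.83102, -0.12798, -1.0828)  len=1.8927
  (v3,v8,v9) [+-+] → (1.83102, -0.12798, -1.0828)–(1.8799, 0, -1.0828)  len=0.1370
  (v6,v2,v10) [-+-] → (-0.492659, -1.46634, -1.0828)–(-1.83102, -0.12798, -1.0828)  len=1.8927
  (v9,v8,v1) [+-+] → (1.8799, 0, -1.0828)–(1.83102, 0.12798, -1.0828)  len=0.1370

Chained into 1 loop(s):
  loop 1: 10 segments, perimeter = 10.0895
Total perimeter = 10.090


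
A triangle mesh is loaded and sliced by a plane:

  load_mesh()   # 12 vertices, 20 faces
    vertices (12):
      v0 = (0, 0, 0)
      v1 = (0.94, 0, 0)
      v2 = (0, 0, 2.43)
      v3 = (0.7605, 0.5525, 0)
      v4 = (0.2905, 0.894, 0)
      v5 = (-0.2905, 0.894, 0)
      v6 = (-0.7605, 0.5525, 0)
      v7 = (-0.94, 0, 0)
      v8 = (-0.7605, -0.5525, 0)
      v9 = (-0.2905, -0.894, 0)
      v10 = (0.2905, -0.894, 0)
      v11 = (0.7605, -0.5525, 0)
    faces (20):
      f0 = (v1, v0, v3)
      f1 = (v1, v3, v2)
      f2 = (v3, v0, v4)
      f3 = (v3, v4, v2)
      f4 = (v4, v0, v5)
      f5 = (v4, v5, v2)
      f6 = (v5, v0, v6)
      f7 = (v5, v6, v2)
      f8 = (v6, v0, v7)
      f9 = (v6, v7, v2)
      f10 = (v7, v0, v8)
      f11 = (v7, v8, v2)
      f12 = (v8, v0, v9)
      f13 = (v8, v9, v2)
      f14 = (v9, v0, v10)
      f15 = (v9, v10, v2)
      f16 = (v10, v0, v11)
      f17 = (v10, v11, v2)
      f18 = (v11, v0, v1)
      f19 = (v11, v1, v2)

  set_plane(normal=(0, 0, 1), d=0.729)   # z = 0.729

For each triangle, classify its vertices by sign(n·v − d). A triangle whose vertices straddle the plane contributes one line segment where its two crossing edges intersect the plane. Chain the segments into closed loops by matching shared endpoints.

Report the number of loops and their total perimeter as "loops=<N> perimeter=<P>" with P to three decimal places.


loops=1 perimeter=4.067

Straddling triangles (10 of 20):
  (v1,v3,v2) [--+] → (0.53235, 0.38675, 0.729)–(0.658, 0, 0.729)  len=0.4066
  (v3,v4,v2) [--+] → (0.20335, 0.6258, 0.729)–(0.53235, 0.38675, 0.729)  len=0.4067
  (v4,v5,v2) [--+] → (-0.20335, 0.6258, 0.729)–(0.20335, 0.6258, 0.729)  len=0.4067
  (v5,v6,v2) [--+] → (-0.53235, 0.38675, 0.729)–(-0.20335, 0.6258, 0.729)  len=0.4067
  (v6,v7,v2) [--+] → (-0.658, 0, 0.729)–(-0.53235, 0.38675, 0.729)  len=0.4066
  (v7,v8,v2) [--+] → (-0.53235, -0.38675, 0.729)–(-0.658, 0, 0.729)  len=0.4066
  (v8,v9,v2) [--+] → (-0.20335, -0.6258, 0.729)–(-0.53235, -0.38675, 0.729)  len=0.4067
  (v9,v10,v2) [--+] → (0.20335, -0.6258, 0.729)–(-0.20335, -0.6258, 0.729)  len=0.4067
  (v10,v11,v2) [--+] → (0.53235, -0.38675, 0.729)–(0.20335, -0.6258, 0.729)  len=0.4067
  (v11,v1,v2) [--+] → (0.658, 0, 0.729)–(0.53235, -0.38675, 0.729)  len=0.4066

Chained into 1 loop(s):
  loop 1: 10 segments, perimeter = 4.0667
Total perimeter = 4.067


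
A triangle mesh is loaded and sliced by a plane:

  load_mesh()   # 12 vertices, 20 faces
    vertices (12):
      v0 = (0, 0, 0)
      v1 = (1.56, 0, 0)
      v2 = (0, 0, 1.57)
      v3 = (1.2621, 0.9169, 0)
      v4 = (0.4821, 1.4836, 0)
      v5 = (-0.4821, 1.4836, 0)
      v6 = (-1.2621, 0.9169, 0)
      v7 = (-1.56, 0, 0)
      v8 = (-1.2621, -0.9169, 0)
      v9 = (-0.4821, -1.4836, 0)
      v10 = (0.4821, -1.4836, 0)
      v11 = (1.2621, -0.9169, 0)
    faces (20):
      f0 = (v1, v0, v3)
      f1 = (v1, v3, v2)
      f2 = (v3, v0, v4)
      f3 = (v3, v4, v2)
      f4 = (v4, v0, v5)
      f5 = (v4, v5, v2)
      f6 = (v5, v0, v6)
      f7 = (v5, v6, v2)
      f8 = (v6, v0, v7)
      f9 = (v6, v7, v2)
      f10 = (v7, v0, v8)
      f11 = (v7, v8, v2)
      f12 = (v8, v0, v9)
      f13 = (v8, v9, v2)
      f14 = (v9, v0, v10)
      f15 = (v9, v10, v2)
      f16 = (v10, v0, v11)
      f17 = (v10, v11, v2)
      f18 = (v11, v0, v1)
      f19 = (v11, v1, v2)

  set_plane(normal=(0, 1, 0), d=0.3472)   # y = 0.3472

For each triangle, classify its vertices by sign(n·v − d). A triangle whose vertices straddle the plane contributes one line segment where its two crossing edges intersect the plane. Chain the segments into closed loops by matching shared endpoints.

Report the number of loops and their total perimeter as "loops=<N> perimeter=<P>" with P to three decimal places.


Straddling triangles (10 of 20):
  (v1,v0,v3) [--+] → (0.477916, 0.3472, 0)–(1.4472, 0.3472, 0)  len=0.9693
  (v1,v3,v2) [-+-] → (1.4472, 0.3472, 0)–(0.477916, 0.3472, 0.975492)  len=1.3752
  (v3,v0,v4) [+-+] → (0.477916, 0.3472, 0)–(0.112824, 0.3472, 0)  len=0.3651
  (v3,v4,v2) [++-] → (0.112824, 0.3472, 1.20258)–(0.477916, 0.3472, 0.975492)  len=0.4300
  (v4,v0,v5) [+-+] → (0.112824, 0.3472, 0)–(-0.112824, 0.3472, 0)  len=0.2256
  (v4,v5,v2) [++-] → (-0.112824, 0.3472, 1.20258)–(0.112824, 0.3472, 1.20258)  len=0.2256
  (v5,v0,v6) [+-+] → (-0.112824, 0.3472, 0)–(-0.477916, 0.3472, 0)  len=0.3651
  (v5,v6,v2) [++-] → (-0.477916, 0.3472, 0.975492)–(-0.112824, 0.3472, 1.20258)  len=0.4300
  (v6,v0,v7) [+--] → (-0.477916, 0.3472, 0)–(-1.4472, 0.3472, 0)  len=0.9693
  (v6,v7,v2) [+--] → (-1.4472, 0.3472, 0)–(-0.477916, 0.3472, 0.975492)  len=1.3752

Chained into 1 loop(s):
  loop 1: 10 segments, perimeter = 6.7303
Total perimeter = 6.730

loops=1 perimeter=6.730


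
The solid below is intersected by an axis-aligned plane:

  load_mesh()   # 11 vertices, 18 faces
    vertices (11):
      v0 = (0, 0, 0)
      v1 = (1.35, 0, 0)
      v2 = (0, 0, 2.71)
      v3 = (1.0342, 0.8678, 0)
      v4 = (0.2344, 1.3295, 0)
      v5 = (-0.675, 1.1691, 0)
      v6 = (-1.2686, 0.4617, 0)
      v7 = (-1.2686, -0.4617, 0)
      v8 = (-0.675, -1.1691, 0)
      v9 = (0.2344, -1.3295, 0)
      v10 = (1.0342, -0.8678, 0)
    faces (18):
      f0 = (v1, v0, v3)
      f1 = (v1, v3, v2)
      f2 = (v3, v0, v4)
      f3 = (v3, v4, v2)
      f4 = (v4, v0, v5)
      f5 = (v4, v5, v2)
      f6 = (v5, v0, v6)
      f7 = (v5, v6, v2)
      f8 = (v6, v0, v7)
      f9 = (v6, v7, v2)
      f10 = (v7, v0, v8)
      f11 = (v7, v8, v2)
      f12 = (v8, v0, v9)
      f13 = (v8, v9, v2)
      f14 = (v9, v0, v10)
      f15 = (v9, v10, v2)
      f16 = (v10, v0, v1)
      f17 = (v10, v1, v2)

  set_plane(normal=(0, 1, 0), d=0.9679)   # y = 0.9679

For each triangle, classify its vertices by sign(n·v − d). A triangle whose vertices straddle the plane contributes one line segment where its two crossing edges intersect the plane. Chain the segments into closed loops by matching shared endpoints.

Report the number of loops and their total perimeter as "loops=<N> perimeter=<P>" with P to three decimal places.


Straddling triangles (6 of 18):
  (v3,v0,v4) [--+] → (0.170647, 0.9679, 0)–(0.860797, 0.9679, 0)  len=0.6901
  (v3,v4,v2) [-+-] → (0.860797, 0.9679, 0)–(0.170647, 0.9679, 0.737071)  len=1.0097
  (v4,v0,v5) [+-+] → (0.170647, 0.9679, 0)–(-0.558834, 0.9679, 0)  len=0.7295
  (v4,v5,v2) [++-] → (-0.558834, 0.9679, 0.466386)–(0.170647, 0.9679, 0.737071)  len=0.7781
  (v5,v0,v6) [+--] → (-0.558834, 0.9679, 0)–(-0.843833, 0.9679, 0)  len=0.2850
  (v5,v6,v2) [+--] → (-0.843833, 0.9679, 0)–(-0.558834, 0.9679, 0.466386)  len=0.5466

Chained into 1 loop(s):
  loop 1: 6 segments, perimeter = 4.0390
Total perimeter = 4.039

loops=1 perimeter=4.039


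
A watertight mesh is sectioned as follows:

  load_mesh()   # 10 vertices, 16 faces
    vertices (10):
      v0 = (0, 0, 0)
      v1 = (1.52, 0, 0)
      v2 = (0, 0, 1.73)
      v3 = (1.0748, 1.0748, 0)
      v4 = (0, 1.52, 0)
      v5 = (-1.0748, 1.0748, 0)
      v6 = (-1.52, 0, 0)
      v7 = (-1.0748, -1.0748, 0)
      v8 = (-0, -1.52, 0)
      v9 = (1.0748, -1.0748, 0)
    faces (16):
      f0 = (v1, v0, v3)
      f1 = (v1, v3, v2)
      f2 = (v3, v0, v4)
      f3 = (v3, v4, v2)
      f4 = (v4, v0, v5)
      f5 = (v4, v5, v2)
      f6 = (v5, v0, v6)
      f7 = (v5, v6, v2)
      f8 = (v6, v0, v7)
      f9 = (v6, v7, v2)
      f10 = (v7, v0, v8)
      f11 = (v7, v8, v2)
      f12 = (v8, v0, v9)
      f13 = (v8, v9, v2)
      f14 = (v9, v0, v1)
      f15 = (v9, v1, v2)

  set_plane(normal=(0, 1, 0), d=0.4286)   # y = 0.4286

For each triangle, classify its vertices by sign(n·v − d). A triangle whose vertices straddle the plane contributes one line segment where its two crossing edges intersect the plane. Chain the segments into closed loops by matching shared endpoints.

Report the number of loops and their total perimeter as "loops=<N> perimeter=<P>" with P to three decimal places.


Straddling triangles (8 of 16):
  (v1,v0,v3) [--+] → (0.4286, 0.4286, 0)–(1.34247, 0.4286, 0)  len=0.9139
  (v1,v3,v2) [-+-] → (1.34247, 0.4286, 0)–(0.4286, 0.4286, 1.04012)  len=1.3846
  (v3,v0,v4) [+-+] → (0.4286, 0.4286, 0)–(0, 0.4286, 0)  len=0.4286
  (v3,v4,v2) [++-] → (0, 0.4286, 1.24219)–(0.4286, 0.4286, 1.04012)  len=0.4738
  (v4,v0,v5) [+-+] → (0, 0.4286, 0)–(-0.4286, 0.4286, 0)  len=0.4286
  (v4,v5,v2) [++-] → (-0.4286, 0.4286, 1.04012)–(0, 0.4286, 1.24219)  len=0.4738
  (v5,v0,v6) [+--] → (-0.4286, 0.4286, 0)–(-1.34247, 0.4286, 0)  len=0.9139
  (v5,v6,v2) [+--] → (-1.34247, 0.4286, 0)–(-0.4286, 0.4286, 1.04012)  len=1.3846

Chained into 1 loop(s):
  loop 1: 8 segments, perimeter = 6.4017
Total perimeter = 6.402

loops=1 perimeter=6.402


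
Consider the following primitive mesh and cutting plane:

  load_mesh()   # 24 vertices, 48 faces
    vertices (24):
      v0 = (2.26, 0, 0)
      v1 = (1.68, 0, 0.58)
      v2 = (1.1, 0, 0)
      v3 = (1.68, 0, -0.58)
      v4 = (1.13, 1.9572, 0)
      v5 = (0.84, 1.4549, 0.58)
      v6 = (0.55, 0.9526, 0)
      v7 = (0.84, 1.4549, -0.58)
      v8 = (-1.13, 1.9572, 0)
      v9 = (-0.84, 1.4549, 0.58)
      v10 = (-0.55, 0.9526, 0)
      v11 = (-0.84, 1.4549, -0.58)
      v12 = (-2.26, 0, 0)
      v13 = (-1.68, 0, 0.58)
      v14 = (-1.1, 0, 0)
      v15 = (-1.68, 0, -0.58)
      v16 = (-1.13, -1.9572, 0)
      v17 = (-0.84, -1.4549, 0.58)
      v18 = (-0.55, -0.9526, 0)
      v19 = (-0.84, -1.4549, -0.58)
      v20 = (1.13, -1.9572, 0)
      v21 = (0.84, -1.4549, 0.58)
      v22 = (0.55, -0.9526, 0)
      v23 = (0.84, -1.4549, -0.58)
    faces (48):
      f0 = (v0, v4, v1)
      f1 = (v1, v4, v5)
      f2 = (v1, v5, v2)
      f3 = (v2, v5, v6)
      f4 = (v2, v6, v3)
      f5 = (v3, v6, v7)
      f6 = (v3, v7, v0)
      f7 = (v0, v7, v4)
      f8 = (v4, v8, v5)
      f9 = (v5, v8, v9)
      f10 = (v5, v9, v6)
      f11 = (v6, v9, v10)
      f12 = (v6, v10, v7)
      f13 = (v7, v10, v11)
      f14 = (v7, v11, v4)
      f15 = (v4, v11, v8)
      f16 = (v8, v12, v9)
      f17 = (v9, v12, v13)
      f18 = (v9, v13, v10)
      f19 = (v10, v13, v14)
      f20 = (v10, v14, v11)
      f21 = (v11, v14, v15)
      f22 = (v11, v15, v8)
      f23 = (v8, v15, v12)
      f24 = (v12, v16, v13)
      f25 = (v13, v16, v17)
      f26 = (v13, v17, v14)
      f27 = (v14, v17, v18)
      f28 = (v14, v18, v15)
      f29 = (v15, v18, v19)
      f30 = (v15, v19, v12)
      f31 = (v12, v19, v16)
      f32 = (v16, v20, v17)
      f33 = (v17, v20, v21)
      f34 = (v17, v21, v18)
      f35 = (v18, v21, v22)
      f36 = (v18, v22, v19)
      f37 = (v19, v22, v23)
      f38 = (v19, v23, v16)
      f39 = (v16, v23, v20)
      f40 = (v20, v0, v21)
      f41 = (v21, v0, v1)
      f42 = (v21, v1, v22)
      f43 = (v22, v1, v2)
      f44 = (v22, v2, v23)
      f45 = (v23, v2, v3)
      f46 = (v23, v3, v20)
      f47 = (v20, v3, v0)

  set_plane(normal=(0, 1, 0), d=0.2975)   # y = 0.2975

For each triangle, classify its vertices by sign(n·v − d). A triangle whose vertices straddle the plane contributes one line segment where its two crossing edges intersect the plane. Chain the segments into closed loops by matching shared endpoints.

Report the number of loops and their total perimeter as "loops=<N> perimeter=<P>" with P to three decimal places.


Straddling triangles (16 of 48):
  (v0,v4,v1) [-+-] → (2.08824, 0.2975, 0)–(1.5964, 0.2975, 0.491838)  len=0.6956
  (v1,v4,v5) [-++] → (1.5964, 0.2975, 0.491838)–(1.50824, 0.2975, 0.58)  len=0.1247
  (v1,v5,v2) [-+-] → (1.50824, 0.2975, 0.58)–(1.04683, 0.2975, 0.118599)  len=0.6525
  (v2,v5,v6) [-++] → (1.04683, 0.2975, 0.118599)–(0.928233, 0.2975, 0)  len=0.1677
  (v2,v6,v3) [-+-] → (0.928233, 0.2975, 0)–(1.3271, 0.2975, -0.398864)  len=0.5641
  (v3,v6,v7) [-++] → (1.3271, 0.2975, -0.398864)–(1.50824, 0.2975, -0.58)  len=0.2562
  (v3,v7,v0) [-+-] → (1.50824, 0.2975, -0.58)–(1.96964, 0.2975, -0.118599)  len=0.6525
  (v0,v7,v4) [-++] → (1.96964, 0.2975, -0.118599)–(2.08824, 0.2975, 0)  len=0.1677
  (v8,v12,v9) [+-+] → (-2.08824, 0.2975, 0)–(-1.96964, 0.2975, 0.118599)  len=0.1677
  (v9,v12,v13) [+--] → (-1.96964, 0.2975, 0.118599)–(-1.50824, 0.2975, 0.58)  len=0.6525
  (v9,v13,v10) [+-+] → (-1.50824, 0.2975, 0.58)–(-1.3271, 0.2975, 0.398864)  len=0.2562
  (v10,v13,v14) [+--] → (-1.3271, 0.2975, 0.398864)–(-0.928233, 0.2975, 0)  len=0.5641
  (v10,v14,v11) [+-+] → (-0.928233, 0.2975, 0)–(-1.04683, 0.2975, -0.118599)  len=0.1677
  (v11,v14,v15) [+--] → (-1.04683, 0.2975, -0.118599)–(-1.50824, 0.2975, -0.58)  len=0.6525
  (v11,v15,v8) [+-+] → (-1.50824, 0.2975, -0.58)–(-1.5964, 0.2975, -0.491838)  len=0.1247
  (v8,v15,v12) [+--] → (-1.5964, 0.2975, -0.491838)–(-2.08824, 0.2975, 0)  len=0.6956

Chained into 2 loop(s):
  loop 1: 8 segments, perimeter = 3.2810
  loop 2: 8 segments, perimeter = 3.2810
Total perimeter = 6.562

loops=2 perimeter=6.562


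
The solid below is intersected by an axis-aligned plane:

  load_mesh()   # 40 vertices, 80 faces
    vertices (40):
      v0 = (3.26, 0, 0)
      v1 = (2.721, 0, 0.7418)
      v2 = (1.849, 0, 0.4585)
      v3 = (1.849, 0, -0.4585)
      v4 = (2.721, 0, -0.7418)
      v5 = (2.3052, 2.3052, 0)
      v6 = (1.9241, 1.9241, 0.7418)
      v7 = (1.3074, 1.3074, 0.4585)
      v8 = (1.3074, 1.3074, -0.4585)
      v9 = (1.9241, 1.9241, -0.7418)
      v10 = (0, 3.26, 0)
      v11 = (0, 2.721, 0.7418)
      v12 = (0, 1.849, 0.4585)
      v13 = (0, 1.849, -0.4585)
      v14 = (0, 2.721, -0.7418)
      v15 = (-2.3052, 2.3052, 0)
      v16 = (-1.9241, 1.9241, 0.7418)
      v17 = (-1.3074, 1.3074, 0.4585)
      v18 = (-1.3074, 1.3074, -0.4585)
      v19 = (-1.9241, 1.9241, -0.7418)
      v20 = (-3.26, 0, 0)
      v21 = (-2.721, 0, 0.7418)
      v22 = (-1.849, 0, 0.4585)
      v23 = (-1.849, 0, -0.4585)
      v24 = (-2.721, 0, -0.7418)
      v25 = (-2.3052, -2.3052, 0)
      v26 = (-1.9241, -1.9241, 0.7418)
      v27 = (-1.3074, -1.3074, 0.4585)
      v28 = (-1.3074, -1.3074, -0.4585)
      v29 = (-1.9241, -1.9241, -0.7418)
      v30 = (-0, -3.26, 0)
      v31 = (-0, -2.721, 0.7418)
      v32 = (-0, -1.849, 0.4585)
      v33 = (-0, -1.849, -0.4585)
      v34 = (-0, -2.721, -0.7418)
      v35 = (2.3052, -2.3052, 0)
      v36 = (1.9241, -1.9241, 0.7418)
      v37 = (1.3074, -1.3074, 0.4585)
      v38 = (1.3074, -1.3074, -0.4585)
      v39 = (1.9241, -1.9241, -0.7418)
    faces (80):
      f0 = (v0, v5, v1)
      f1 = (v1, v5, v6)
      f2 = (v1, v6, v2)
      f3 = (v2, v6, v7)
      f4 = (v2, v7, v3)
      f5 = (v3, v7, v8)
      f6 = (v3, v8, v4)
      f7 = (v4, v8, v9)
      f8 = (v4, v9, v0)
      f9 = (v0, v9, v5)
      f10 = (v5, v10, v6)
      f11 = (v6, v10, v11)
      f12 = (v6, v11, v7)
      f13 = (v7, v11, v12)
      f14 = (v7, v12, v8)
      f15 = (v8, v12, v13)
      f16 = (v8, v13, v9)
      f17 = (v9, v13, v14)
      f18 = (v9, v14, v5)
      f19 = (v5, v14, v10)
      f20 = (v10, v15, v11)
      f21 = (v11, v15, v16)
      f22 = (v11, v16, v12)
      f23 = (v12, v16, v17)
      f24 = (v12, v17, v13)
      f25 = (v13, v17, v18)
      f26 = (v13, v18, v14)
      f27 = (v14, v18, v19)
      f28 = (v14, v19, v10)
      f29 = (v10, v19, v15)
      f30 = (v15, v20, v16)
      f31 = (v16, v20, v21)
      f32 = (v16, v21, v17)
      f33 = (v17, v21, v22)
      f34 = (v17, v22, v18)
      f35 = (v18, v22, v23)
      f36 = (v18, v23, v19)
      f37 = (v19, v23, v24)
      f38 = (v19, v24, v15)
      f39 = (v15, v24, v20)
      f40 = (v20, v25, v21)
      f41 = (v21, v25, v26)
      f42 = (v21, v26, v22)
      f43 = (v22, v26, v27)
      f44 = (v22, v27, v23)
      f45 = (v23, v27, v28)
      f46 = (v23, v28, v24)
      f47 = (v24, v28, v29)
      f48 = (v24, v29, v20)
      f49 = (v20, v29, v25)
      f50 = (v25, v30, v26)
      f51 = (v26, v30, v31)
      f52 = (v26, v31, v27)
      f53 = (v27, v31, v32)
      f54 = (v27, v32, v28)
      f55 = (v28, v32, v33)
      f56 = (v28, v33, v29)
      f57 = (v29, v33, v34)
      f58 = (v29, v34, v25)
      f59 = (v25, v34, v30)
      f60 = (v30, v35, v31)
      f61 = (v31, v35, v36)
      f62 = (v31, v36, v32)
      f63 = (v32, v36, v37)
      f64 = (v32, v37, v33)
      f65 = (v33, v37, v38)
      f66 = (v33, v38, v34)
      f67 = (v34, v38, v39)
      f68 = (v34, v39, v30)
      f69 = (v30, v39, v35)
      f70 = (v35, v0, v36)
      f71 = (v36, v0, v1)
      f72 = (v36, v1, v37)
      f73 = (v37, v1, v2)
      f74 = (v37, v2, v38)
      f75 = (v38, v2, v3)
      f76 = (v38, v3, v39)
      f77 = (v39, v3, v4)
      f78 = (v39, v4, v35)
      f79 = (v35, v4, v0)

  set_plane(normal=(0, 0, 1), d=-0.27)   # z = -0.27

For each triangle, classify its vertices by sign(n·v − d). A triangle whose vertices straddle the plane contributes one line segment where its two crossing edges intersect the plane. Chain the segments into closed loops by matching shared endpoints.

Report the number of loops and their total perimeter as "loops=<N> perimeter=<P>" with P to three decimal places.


Straddling triangles (32 of 80):
  (v2,v7,v3) [++-] → (1.73767, 0.268751, -0.27)–(1.849, 0, -0.27)  len=0.2909
  (v3,v7,v8) [-+-] → (1.73767, 0.268751, -0.27)–(1.3074, 1.3074, -0.27)  len=1.1242
  (v4,v9,v0) [--+] → (2.77376, 0.700333, -0.27)–(3.06382, 0, -0.27)  len=0.7580
  (v0,v9,v5) [+-+] → (2.77376, 0.700333, -0.27)–(2.16649, 2.16649, -0.27)  len=1.5869
  (v7,v12,v8) [++-] → (1.03865, 1.41873, -0.27)–(1.3074, 1.3074, -0.27)  len=0.2909
  (v8,v12,v13) [-+-] → (1.03865, 1.41873, -0.27)–(0, 1.849, -0.27)  len=1.1242
  (v9,v14,v5) [--+] → (1.46615, 2.45654, -0.27)–(2.16649, 2.16649, -0.27)  len=0.7580
  (v5,v14,v10) [+-+] → (1.46615, 2.45654, -0.27)–(0, 3.06382, -0.27)  len=1.5869
  (v12,v17,v13) [++-] → (-0.268751, 1.73767, -0.27)–(0, 1.849, -0.27)  len=0.2909
  (v13,v17,v18) [-+-] → (-0.268751, 1.73767, -0.27)–(-1.3074, 1.3074, -0.27)  len=1.1242
  (v14,v19,v10) [--+] → (-0.700333, 2.77376, -0.27)–(0, 3.06382, -0.27)  len=0.7580
  (v10,v19,v15) [+-+] → (-0.700333, 2.77376, -0.27)–(-2.16649, 2.16649, -0.27)  len=1.5869
  (v17,v22,v18) [++-] → (-1.41873, 1.03865, -0.27)–(-1.3074, 1.3074, -0.27)  len=0.2909
  (v18,v22,v23) [-+-] → (-1.41873, 1.03865, -0.27)–(-1.849, 0, -0.27)  len=1.1242
  (v19,v24,v15) [--+] → (-2.45654, 1.46615, -0.27)–(-2.16649, 2.16649, -0.27)  len=0.7580
  (v15,v24,v20) [+-+] → (-2.45654, 1.46615, -0.27)–(-3.06382, 0, -0.27)  len=1.5869
  (v22,v27,v23) [++-] → (-1.73767, -0.268751, -0.27)–(-1.849, 0, -0.27)  len=0.2909
  (v23,v27,v28) [-+-] → (-1.73767, -0.268751, -0.27)–(-1.3074, -1.3074, -0.27)  len=1.1242
  (v24,v29,v20) [--+] → (-2.77376, -0.700333, -0.27)–(-3.06382, 0, -0.27)  len=0.7580
  (v20,v29,v25) [+-+] → (-2.77376, -0.700333, -0.27)–(-2.16649, -2.16649, -0.27)  len=1.5869
  (v27,v32,v28) [++-] → (-1.03865, -1.41873, -0.27)–(-1.3074, -1.3074, -0.27)  len=0.2909
  (v28,v32,v33) [-+-] → (-1.03865, -1.41873, -0.27)–(0, -1.849, -0.27)  len=1.1242
  (v29,v34,v25) [--+] → (-1.46615, -2.45654, -0.27)–(-2.16649, -2.16649, -0.27)  len=0.7580
  (v25,v34,v30) [+-+] → (-1.46615, -2.45654, -0.27)–(0, -3.06382, -0.27)  len=1.5869
  (v32,v37,v33) [++-] → (0.268751, -1.73767, -0.27)–(0, -1.849, -0.27)  len=0.2909
  (v33,v37,v38) [-+-] → (0.268751, -1.73767, -0.27)–(1.3074, -1.3074, -0.27)  len=1.1242
  (v34,v39,v30) [--+] → (0.700333, -2.77376, -0.27)–(0, -3.06382, -0.27)  len=0.7580
  (v30,v39,v35) [+-+] → (0.700333, -2.77376, -0.27)–(2.16649, -2.16649, -0.27)  len=1.5869
  (v37,v2,v38) [++-] → (1.41873, -1.03865, -0.27)–(1.3074, -1.3074, -0.27)  len=0.2909
  (v38,v2,v3) [-+-] → (1.41873, -1.03865, -0.27)–(1.849, 0, -0.27)  len=1.1242
  (v39,v4,v35) [--+] → (2.45654, -1.46615, -0.27)–(2.16649, -2.16649, -0.27)  len=0.7580
  (v35,v4,v0) [+-+] → (2.45654, -1.46615, -0.27)–(3.06382, 0, -0.27)  len=1.5869

Chained into 2 loop(s):
  loop 1: 16 segments, perimeter = 11.3211
  loop 2: 16 segments, perimeter = 18.7597
Total perimeter = 30.081

loops=2 perimeter=30.081


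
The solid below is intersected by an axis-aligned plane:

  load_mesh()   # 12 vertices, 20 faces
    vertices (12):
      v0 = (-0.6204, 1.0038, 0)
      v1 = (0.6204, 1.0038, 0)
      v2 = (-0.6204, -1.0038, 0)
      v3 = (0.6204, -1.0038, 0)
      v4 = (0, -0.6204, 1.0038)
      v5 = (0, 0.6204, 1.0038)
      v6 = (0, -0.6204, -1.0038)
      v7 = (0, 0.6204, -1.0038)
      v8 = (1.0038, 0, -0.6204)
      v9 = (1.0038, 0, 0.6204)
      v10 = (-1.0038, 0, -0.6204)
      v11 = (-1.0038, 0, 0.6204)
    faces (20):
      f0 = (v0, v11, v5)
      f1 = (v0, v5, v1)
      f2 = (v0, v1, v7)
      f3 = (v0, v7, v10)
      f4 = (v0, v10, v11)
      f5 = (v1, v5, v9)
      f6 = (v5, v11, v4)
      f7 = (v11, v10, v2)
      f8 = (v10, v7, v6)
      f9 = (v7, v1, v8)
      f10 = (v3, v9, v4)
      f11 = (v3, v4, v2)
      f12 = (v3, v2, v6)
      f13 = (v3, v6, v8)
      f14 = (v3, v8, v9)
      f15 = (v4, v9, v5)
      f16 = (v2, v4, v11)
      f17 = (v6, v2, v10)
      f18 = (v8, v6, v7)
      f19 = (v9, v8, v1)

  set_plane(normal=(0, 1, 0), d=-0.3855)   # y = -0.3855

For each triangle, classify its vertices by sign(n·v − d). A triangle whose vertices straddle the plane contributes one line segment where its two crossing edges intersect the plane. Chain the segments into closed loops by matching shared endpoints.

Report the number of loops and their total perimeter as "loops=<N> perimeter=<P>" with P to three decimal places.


Straddling triangles (10 of 20):
  (v5,v11,v4) [++-] → (-0.380065, -0.3855, 0.858635)–(0, -0.3855, 1.0038)  len=0.4068
  (v11,v10,v2) [++-] → (-0.856559, -0.3855, -0.382141)–(-0.856559, -0.3855, 0.382141)  len=0.7643
  (v10,v7,v6) [++-] → (0, -0.3855, -1.0038)–(-0.380065, -0.3855, -0.858635)  len=0.4068
  (v3,v9,v4) [-+-] → (0.856559, -0.3855, 0.382141)–(0.380065, -0.3855, 0.858635)  len=0.6739
  (v3,v6,v8) [--+] → (0.380065, -0.3855, -0.858635)–(0.856559, -0.3855, -0.382141)  len=0.6739
  (v3,v8,v9) [-++] → (0.856559, -0.3855, -0.382141)–(0.856559, -0.3855, 0.382141)  len=0.7643
  (v4,v9,v5) [-++] → (0.380065, -0.3855, 0.858635)–(0, -0.3855, 1.0038)  len=0.4068
  (v2,v4,v11) [--+] → (-0.380065, -0.3855, 0.858635)–(-0.856559, -0.3855, 0.382141)  len=0.6739
  (v6,v2,v10) [--+] → (-0.856559, -0.3855, -0.382141)–(-0.380065, -0.3855, -0.858635)  len=0.6739
  (v8,v6,v7) [+-+] → (0.380065, -0.3855, -0.858635)–(0, -0.3855, -1.0038)  len=0.4068

Chained into 1 loop(s):
  loop 1: 10 segments, perimeter = 5.8514
Total perimeter = 5.851

loops=1 perimeter=5.851


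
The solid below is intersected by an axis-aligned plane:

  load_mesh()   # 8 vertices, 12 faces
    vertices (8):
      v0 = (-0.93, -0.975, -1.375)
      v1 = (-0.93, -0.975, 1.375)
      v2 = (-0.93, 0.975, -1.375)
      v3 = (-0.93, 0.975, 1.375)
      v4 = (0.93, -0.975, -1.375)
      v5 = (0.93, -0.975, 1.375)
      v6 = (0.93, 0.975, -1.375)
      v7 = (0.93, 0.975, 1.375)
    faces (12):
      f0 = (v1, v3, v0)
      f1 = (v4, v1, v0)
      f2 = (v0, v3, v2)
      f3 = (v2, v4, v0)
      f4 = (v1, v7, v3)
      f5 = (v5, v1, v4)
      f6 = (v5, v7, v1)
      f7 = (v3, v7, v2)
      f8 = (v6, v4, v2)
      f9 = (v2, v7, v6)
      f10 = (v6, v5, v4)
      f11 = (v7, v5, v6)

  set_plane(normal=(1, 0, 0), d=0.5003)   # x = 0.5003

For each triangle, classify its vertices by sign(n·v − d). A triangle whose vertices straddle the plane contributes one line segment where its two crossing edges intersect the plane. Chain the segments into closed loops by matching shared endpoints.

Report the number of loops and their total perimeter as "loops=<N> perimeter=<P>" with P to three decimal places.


loops=1 perimeter=9.400

Straddling triangles (8 of 12):
  (v4,v1,v0) [+--] → (0.5003, -0.975, -0.739691)–(0.5003, -0.975, -1.375)  len=0.6353
  (v2,v4,v0) [-+-] → (0.5003, -0.524508, -1.375)–(0.5003, -0.975, -1.375)  len=0.4505
  (v1,v7,v3) [-+-] → (0.5003, 0.524508, 1.375)–(0.5003, 0.975, 1.375)  len=0.4505
  (v5,v1,v4) [+-+] → (0.5003, -0.975, 1.375)–(0.5003, -0.975, -0.739691)  len=2.1147
  (v5,v7,v1) [++-] → (0.5003, 0.524508, 1.375)–(0.5003, -0.975, 1.375)  len=1.4995
  (v3,v7,v2) [-+-] → (0.5003, 0.975, 1.375)–(0.5003, 0.975, 0.739691)  len=0.6353
  (v6,v4,v2) [++-] → (0.5003, -0.524508, -1.375)–(0.5003, 0.975, -1.375)  len=1.4995
  (v2,v7,v6) [-++] → (0.5003, 0.975, 0.739691)–(0.5003, 0.975, -1.375)  len=2.1147

Chained into 1 loop(s):
  loop 1: 8 segments, perimeter = 9.4000
Total perimeter = 9.400


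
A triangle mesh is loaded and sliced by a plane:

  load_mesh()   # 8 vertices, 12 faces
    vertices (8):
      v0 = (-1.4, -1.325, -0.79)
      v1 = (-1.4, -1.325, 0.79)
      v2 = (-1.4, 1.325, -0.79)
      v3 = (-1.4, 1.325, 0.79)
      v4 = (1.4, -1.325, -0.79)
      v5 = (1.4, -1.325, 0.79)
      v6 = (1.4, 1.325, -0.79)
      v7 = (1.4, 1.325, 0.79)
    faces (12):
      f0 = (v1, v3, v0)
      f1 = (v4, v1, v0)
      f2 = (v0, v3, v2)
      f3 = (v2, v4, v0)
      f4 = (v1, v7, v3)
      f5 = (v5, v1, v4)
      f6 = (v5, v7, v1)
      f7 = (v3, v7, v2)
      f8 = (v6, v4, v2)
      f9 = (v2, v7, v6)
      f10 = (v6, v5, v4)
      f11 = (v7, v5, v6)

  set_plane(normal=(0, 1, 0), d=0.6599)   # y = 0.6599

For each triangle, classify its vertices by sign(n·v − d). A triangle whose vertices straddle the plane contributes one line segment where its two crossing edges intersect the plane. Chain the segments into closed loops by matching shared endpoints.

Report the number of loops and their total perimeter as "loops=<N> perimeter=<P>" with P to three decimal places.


Straddling triangles (8 of 12):
  (v1,v3,v0) [-+-] → (-1.4, 0.6599, 0.79)–(-1.4, 0.6599, 0.39345)  len=0.3966
  (v0,v3,v2) [-++] → (-1.4, 0.6599, 0.39345)–(-1.4, 0.6599, -0.79)  len=1.1834
  (v2,v4,v0) [+--] → (-0.697253, 0.6599, -0.79)–(-1.4, 0.6599, -0.79)  len=0.7027
  (v1,v7,v3) [-++] → (0.697253, 0.6599, 0.79)–(-1.4, 0.6599, 0.79)  len=2.0973
  (v5,v7,v1) [-+-] → (1.4, 0.6599, 0.79)–(0.697253, 0.6599, 0.79)  len=0.7027
  (v6,v4,v2) [+-+] → (1.4, 0.6599, -0.79)–(-0.697253, 0.6599, -0.79)  len=2.0973
  (v6,v5,v4) [+--] → (1.4, 0.6599, -0.39345)–(1.4, 0.6599, -0.79)  len=0.3966
  (v7,v5,v6) [+-+] → (1.4, 0.6599, 0.79)–(1.4, 0.6599, -0.39345)  len=1.1834

Chained into 1 loop(s):
  loop 1: 8 segments, perimeter = 8.7600
Total perimeter = 8.760

loops=1 perimeter=8.760


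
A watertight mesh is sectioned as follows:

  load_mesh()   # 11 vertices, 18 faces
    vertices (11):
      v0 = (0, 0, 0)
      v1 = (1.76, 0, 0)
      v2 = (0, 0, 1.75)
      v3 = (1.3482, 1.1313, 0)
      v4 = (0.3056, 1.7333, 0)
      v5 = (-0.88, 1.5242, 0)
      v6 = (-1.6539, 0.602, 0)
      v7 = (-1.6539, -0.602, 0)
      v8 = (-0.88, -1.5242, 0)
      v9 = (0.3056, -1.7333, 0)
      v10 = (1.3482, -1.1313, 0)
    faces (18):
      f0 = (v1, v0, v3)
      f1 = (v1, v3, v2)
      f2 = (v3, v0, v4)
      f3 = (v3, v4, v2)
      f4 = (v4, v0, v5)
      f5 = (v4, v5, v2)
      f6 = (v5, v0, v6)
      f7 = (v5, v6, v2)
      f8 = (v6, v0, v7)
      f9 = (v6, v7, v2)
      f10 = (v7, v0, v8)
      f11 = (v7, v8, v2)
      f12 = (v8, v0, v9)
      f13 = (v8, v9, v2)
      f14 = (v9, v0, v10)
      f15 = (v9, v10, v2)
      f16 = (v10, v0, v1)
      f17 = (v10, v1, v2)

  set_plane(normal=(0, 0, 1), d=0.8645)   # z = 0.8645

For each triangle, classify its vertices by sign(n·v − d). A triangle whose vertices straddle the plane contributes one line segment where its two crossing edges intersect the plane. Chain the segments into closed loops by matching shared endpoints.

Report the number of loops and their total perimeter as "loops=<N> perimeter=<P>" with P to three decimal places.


loops=1 perimeter=5.483

Straddling triangles (9 of 18):
  (v1,v3,v2) [--+] → (0.682189, 0.572438, 0.8645)–(0.89056, 0, 0.8645)  len=0.6092
  (v3,v4,v2) [--+] → (0.154634, 0.87705, 0.8645)–(0.682189, 0.572438, 0.8645)  len=0.6092
  (v4,v5,v2) [--+] → (-0.44528, 0.771245, 0.8645)–(0.154634, 0.87705, 0.8645)  len=0.6092
  (v5,v6,v2) [--+] → (-0.836873, 0.304612, 0.8645)–(-0.44528, 0.771245, 0.8645)  len=0.6092
  (v6,v7,v2) [--+] → (-0.836873, -0.304612, 0.8645)–(-0.836873, 0.304612, 0.8645)  len=0.6092
  (v7,v8,v2) [--+] → (-0.44528, -0.771245, 0.8645)–(-0.836873, -0.304612, 0.8645)  len=0.6092
  (v8,v9,v2) [--+] → (0.154634, -0.87705, 0.8645)–(-0.44528, -0.771245, 0.8645)  len=0.6092
  (v9,v10,v2) [--+] → (0.682189, -0.572438, 0.8645)–(0.154634, -0.87705, 0.8645)  len=0.6092
  (v10,v1,v2) [--+] → (0.89056, 0, 0.8645)–(0.682189, -0.572438, 0.8645)  len=0.6092

Chained into 1 loop(s):
  loop 1: 9 segments, perimeter = 5.4826
Total perimeter = 5.483


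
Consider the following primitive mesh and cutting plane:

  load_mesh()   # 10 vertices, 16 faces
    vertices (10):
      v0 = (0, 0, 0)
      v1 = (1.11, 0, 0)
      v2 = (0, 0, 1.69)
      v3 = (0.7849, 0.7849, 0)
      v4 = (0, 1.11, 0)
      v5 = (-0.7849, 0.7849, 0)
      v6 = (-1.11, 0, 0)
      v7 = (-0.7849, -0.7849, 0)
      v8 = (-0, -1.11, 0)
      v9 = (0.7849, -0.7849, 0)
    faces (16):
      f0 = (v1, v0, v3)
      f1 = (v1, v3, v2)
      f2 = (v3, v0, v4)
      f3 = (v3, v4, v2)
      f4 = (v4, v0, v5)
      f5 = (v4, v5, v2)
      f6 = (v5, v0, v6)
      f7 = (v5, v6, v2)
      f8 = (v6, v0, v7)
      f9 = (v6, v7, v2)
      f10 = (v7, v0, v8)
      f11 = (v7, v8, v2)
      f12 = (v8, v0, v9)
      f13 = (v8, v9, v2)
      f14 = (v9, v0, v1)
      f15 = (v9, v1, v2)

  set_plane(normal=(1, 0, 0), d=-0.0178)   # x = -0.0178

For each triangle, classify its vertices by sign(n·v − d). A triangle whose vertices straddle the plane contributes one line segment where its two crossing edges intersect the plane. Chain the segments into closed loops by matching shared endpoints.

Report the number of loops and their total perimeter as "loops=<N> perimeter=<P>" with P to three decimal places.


Straddling triangles (8 of 16):
  (v4,v0,v5) [++-] → (-0.0178, 0.0178, 0)–(-0.0178, 1.10263, 0)  len=1.0848
  (v4,v5,v2) [+-+] → (-0.0178, 1.10263, 0)–(-0.0178, 0.0178, 1.65167)  len=1.9761
  (v5,v0,v6) [-+-] → (-0.0178, 0.0178, 0)–(-0.0178, 0, 0)  len=0.0178
  (v5,v6,v2) [--+] → (-0.0178, 0, 1.6629)–(-0.0178, 0.0178, 1.65167)  len=0.0210
  (v6,v0,v7) [-+-] → (-0.0178, 0, 0)–(-0.0178, -0.0178, 0)  len=0.0178
  (v6,v7,v2) [--+] → (-0.0178, -0.0178, 1.65167)–(-0.0178, 0, 1.6629)  len=0.0210
  (v7,v0,v8) [-++] → (-0.0178, -0.0178, 0)–(-0.0178, -1.10263, 0)  len=1.0848
  (v7,v8,v2) [-++] → (-0.0178, -1.10263, 0)–(-0.0178, -0.0178, 1.65167)  len=1.9761

Chained into 1 loop(s):
  loop 1: 8 segments, perimeter = 6.1995
Total perimeter = 6.199

loops=1 perimeter=6.199
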